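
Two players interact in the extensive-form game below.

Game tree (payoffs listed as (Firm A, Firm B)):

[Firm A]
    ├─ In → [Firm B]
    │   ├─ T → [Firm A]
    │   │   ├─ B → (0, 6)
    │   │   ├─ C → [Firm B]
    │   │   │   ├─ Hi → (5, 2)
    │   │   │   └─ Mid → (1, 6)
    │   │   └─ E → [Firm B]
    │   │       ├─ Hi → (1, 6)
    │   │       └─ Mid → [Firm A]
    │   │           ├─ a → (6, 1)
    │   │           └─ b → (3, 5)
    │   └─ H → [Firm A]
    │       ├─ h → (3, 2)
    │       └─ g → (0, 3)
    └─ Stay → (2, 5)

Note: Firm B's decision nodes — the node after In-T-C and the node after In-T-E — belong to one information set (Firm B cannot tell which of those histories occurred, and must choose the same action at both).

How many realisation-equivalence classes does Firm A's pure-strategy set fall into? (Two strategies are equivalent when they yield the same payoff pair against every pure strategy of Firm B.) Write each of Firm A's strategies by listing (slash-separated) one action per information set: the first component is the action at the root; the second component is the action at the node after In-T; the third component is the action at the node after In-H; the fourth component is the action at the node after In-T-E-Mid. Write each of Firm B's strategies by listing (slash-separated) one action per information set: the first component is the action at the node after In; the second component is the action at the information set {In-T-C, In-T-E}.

9

Firm A has 24 pure strategies: In/B/h/a, In/B/h/b, In/B/g/a, In/B/g/b, In/C/h/a, In/C/h/b, In/C/g/a, In/C/g/b, In/E/h/a, In/E/h/b, In/E/g/a, In/E/g/b, Stay/B/h/a, Stay/B/h/b, Stay/B/g/a, Stay/B/g/b, Stay/C/h/a, Stay/C/h/b, Stay/C/g/a, Stay/C/g/b, Stay/E/h/a, Stay/E/h/b, Stay/E/g/a, Stay/E/g/b. Columns: T/Hi, T/Mid, H/Hi, H/Mid.
{In/B/h/a, In/B/h/b} → row (0,6) (0,6) (3,2) (3,2)
{In/B/g/a, In/B/g/b} → row (0,6) (0,6) (0,3) (0,3)
{In/C/h/a, In/C/h/b} → row (5,2) (1,6) (3,2) (3,2)
{In/C/g/a, In/C/g/b} → row (5,2) (1,6) (0,3) (0,3)
{In/E/h/a} → row (1,6) (6,1) (3,2) (3,2)
{In/E/h/b} → row (1,6) (3,5) (3,2) (3,2)
{In/E/g/a} → row (1,6) (6,1) (0,3) (0,3)
{In/E/g/b} → row (1,6) (3,5) (0,3) (0,3)
{Stay/B/h/a, Stay/B/h/b, Stay/B/g/a, Stay/B/g/b, Stay/C/h/a, Stay/C/h/b, Stay/C/g/a, Stay/C/g/b, Stay/E/h/a, Stay/E/h/b, Stay/E/g/a, Stay/E/g/b} → row (2,5) (2,5) (2,5) (2,5)
That's 9 distinct rows out of 24 strategies.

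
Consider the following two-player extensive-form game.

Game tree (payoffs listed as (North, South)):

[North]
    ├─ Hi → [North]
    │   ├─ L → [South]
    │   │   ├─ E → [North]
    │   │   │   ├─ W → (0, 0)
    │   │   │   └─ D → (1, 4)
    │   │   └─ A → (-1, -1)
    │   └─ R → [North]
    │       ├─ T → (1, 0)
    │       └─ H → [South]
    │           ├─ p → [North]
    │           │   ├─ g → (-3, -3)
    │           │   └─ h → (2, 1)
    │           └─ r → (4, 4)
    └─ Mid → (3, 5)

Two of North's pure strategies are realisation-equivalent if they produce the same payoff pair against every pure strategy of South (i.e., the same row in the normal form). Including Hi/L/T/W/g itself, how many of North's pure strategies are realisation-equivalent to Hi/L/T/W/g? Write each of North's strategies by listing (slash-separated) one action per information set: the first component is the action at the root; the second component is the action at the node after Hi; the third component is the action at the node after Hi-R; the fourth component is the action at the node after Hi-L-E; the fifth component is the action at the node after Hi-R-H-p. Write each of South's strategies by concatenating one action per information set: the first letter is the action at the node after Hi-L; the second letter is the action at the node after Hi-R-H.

4

Row for Hi/L/T/W/g (columns Ep, Er, Ap, Ar): (0,0) (0,0) (-1,-1) (-1,-1).
Under Hi/L/T/W/g, North's choice at the node after Hi-R and at the node after Hi-R-H-p can never be reached regardless of what South does, so varying those choices leaves every outcome unchanged.
Holding the reachable choices fixed and varying the unreachable ones freely already gives 2 × 2 = 4 equivalent strategies.
No other strategy reproduces this row, so those 4 are the full class: Hi/L/T/W/g, Hi/L/T/W/h, Hi/L/H/W/g, Hi/L/H/W/h.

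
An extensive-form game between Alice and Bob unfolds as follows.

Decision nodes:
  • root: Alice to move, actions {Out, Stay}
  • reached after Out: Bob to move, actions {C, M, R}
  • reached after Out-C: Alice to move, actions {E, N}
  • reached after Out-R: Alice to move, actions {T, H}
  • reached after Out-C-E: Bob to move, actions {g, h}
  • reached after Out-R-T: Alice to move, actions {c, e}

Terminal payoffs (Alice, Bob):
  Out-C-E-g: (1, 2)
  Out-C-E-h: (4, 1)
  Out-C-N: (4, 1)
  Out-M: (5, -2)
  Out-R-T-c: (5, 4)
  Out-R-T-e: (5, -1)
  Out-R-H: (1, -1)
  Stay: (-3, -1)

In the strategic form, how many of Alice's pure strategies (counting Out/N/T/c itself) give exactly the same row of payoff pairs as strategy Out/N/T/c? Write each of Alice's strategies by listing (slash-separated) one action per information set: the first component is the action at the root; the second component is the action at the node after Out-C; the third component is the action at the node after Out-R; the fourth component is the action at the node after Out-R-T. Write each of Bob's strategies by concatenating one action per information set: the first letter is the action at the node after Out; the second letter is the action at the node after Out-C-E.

Row for Out/N/T/c (columns Cg, Ch, Mg, Mh, Rg, Rh): (4,1) (4,1) (5,-2) (5,-2) (5,4) (5,4).
Every one of Alice's information sets is on the play path for some reply by Bob when Alice follows Out/N/T/c.
Changing the action at any of them therefore changes at least one column, so only Out/N/T/c itself gives this row.

1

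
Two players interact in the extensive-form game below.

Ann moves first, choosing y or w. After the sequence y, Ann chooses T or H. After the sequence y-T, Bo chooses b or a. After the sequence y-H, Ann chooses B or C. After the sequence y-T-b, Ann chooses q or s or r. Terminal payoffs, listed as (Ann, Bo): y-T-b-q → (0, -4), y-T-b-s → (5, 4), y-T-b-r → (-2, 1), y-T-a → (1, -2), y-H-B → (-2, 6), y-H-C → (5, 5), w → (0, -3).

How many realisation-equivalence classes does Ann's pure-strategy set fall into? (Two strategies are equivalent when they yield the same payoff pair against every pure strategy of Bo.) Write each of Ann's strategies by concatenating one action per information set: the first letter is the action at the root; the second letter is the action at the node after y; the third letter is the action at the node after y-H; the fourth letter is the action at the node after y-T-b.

6

Ann has 24 pure strategies: yTBq, yTBs, yTBr, yTCq, yTCs, yTCr, yHBq, yHBs, yHBr, yHCq, yHCs, yHCr, wTBq, wTBs, wTBr, wTCq, wTCs, wTCr, wHBq, wHBs, wHBr, wHCq, wHCs, wHCr. Columns: b, a.
{yTBq, yTCq} → row (0,-4) (1,-2)
{yTBs, yTCs} → row (5,4) (1,-2)
{yTBr, yTCr} → row (-2,1) (1,-2)
{yHBq, yHBs, yHBr} → row (-2,6) (-2,6)
{yHCq, yHCs, yHCr} → row (5,5) (5,5)
{wTBq, wTBs, wTBr, wTCq, wTCs, wTCr, wHBq, wHBs, wHBr, wHCq, wHCs, wHCr} → row (0,-3) (0,-3)
That's 6 distinct rows out of 24 strategies.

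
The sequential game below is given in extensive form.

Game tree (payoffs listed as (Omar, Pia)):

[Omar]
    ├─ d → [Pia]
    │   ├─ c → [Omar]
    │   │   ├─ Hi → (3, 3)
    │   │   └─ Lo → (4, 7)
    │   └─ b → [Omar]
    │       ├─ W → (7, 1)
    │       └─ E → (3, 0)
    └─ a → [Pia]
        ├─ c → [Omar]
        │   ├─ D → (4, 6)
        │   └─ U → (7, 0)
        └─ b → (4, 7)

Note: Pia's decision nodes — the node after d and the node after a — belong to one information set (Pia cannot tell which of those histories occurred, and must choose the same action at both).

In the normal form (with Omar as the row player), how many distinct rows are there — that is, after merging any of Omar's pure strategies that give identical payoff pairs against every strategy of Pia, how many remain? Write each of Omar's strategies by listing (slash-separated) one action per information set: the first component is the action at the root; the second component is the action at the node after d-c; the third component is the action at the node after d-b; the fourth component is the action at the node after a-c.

6

Omar has 16 pure strategies: d/Hi/W/D, d/Hi/W/U, d/Hi/E/D, d/Hi/E/U, d/Lo/W/D, d/Lo/W/U, d/Lo/E/D, d/Lo/E/U, a/Hi/W/D, a/Hi/W/U, a/Hi/E/D, a/Hi/E/U, a/Lo/W/D, a/Lo/W/U, a/Lo/E/D, a/Lo/E/U. Columns: c, b.
{d/Hi/W/D, d/Hi/W/U} → row (3,3) (7,1)
{d/Hi/E/D, d/Hi/E/U} → row (3,3) (3,0)
{d/Lo/W/D, d/Lo/W/U} → row (4,7) (7,1)
{d/Lo/E/D, d/Lo/E/U} → row (4,7) (3,0)
{a/Hi/W/D, a/Hi/E/D, a/Lo/W/D, a/Lo/E/D} → row (4,6) (4,7)
{a/Hi/W/U, a/Hi/E/U, a/Lo/W/U, a/Lo/E/U} → row (7,0) (4,7)
That's 6 distinct rows out of 16 strategies.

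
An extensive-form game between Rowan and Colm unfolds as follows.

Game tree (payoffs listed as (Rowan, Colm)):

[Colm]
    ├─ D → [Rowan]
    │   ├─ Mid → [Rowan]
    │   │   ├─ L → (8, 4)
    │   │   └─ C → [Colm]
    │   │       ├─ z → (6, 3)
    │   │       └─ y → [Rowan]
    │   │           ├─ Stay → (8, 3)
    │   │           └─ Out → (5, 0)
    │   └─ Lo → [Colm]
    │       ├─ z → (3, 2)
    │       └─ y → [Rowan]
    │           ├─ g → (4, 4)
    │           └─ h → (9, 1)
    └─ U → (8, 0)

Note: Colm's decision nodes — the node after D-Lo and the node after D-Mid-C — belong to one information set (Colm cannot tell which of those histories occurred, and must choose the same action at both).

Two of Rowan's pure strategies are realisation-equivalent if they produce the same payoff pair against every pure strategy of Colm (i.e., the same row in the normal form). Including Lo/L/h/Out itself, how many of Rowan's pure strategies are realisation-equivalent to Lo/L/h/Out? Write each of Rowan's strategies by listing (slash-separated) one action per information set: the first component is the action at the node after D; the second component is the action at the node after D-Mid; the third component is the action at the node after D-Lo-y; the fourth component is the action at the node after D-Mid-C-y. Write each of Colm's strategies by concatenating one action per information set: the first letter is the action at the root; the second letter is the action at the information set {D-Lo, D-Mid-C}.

Row for Lo/L/h/Out (columns Dz, Dy, Uz, Uy): (3,2) (9,1) (8,0) (8,0).
Under Lo/L/h/Out, Rowan's choice at the node after D-Mid and at the node after D-Mid-C-y can never be reached regardless of what Colm does, so varying those choices leaves every outcome unchanged.
Holding the reachable choices fixed and varying the unreachable ones freely already gives 2 × 2 = 4 equivalent strategies.
No other strategy reproduces this row, so those 4 are the full class: Lo/L/h/Stay, Lo/L/h/Out, Lo/C/h/Stay, Lo/C/h/Out.

4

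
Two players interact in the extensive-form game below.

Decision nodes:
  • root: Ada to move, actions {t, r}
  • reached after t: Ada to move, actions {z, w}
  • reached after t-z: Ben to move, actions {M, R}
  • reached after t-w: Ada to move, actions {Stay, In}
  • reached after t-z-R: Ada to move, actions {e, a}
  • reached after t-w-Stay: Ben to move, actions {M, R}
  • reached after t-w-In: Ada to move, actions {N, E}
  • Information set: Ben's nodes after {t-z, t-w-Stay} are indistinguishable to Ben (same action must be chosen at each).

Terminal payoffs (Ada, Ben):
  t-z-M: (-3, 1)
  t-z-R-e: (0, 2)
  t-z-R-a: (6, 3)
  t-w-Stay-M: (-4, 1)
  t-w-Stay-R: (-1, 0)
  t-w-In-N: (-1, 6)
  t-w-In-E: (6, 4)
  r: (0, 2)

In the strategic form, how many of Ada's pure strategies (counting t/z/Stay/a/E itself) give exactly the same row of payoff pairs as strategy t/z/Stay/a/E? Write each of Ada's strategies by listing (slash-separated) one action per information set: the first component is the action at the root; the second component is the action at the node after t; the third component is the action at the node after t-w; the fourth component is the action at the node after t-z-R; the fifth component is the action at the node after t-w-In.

Row for t/z/Stay/a/E (columns M, R): (-3,1) (6,3).
Under t/z/Stay/a/E, Ada's choice at the node after t-w and at the node after t-w-In can never be reached regardless of what Ben does, so varying those choices leaves every outcome unchanged.
Holding the reachable choices fixed and varying the unreachable ones freely already gives 2 × 2 = 4 equivalent strategies.
No other strategy reproduces this row, so those 4 are the full class: t/z/Stay/a/N, t/z/Stay/a/E, t/z/In/a/N, t/z/In/a/E.

4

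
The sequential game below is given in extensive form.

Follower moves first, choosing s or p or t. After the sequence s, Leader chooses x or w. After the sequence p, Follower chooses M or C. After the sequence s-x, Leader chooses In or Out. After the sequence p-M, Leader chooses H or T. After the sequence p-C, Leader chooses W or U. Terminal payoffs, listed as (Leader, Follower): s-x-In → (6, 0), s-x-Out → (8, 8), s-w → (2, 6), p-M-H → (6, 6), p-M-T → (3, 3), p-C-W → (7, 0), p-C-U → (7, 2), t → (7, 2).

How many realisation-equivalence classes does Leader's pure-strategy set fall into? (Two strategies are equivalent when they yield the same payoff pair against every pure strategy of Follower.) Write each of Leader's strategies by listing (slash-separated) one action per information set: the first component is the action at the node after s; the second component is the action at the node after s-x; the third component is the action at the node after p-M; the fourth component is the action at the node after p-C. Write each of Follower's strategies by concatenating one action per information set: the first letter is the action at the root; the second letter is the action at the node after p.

Leader has 16 pure strategies: x/In/H/W, x/In/H/U, x/In/T/W, x/In/T/U, x/Out/H/W, x/Out/H/U, x/Out/T/W, x/Out/T/U, w/In/H/W, w/In/H/U, w/In/T/W, w/In/T/U, w/Out/H/W, w/Out/H/U, w/Out/T/W, w/Out/T/U. Columns: sM, sC, pM, pC, tM, tC.
{x/In/H/W} → row (6,0) (6,0) (6,6) (7,0) (7,2) (7,2)
{x/In/H/U} → row (6,0) (6,0) (6,6) (7,2) (7,2) (7,2)
{x/In/T/W} → row (6,0) (6,0) (3,3) (7,0) (7,2) (7,2)
{x/In/T/U} → row (6,0) (6,0) (3,3) (7,2) (7,2) (7,2)
{x/Out/H/W} → row (8,8) (8,8) (6,6) (7,0) (7,2) (7,2)
{x/Out/H/U} → row (8,8) (8,8) (6,6) (7,2) (7,2) (7,2)
{x/Out/T/W} → row (8,8) (8,8) (3,3) (7,0) (7,2) (7,2)
{x/Out/T/U} → row (8,8) (8,8) (3,3) (7,2) (7,2) (7,2)
{w/In/H/W, w/Out/H/W} → row (2,6) (2,6) (6,6) (7,0) (7,2) (7,2)
{w/In/H/U, w/Out/H/U} → row (2,6) (2,6) (6,6) (7,2) (7,2) (7,2)
{w/In/T/W, w/Out/T/W} → row (2,6) (2,6) (3,3) (7,0) (7,2) (7,2)
{w/In/T/U, w/Out/T/U} → row (2,6) (2,6) (3,3) (7,2) (7,2) (7,2)
That's 12 distinct rows out of 16 strategies.

12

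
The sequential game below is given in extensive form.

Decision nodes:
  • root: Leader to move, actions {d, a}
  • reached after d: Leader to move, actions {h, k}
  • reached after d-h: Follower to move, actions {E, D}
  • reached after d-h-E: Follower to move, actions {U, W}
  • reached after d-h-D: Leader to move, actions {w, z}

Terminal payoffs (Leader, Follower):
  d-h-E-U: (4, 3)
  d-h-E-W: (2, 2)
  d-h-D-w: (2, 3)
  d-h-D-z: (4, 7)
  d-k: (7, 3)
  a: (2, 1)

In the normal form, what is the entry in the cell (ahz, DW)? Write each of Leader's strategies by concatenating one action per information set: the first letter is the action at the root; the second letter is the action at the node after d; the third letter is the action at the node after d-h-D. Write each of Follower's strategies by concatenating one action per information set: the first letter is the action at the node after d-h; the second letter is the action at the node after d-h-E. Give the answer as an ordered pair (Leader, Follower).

(2, 1)

Trace the play path from the root:
  Leader plays a
→ terminal payoff (2, 1).
(Leader's choice at the node after d is never reached on this path, so it doesn't affect the outcome.)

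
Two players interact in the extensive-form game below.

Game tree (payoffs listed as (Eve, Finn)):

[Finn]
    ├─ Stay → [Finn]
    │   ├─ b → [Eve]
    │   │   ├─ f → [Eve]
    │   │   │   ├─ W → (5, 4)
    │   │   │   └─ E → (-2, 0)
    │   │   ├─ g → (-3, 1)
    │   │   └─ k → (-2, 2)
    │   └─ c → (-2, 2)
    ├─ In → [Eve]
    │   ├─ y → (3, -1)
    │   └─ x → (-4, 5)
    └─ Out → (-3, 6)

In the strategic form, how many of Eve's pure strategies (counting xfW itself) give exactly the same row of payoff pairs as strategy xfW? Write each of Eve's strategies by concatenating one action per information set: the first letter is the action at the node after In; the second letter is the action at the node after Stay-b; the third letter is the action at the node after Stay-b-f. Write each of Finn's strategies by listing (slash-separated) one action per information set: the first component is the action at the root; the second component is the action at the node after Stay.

Row for xfW (columns Stay/b, Stay/c, In/b, In/c, Out/b, Out/c): (5,4) (-2,2) (-4,5) (-4,5) (-3,6) (-3,6).
Every one of Eve's information sets is on the play path for some reply by Finn when Eve follows xfW.
Changing the action at any of them therefore changes at least one column, so only xfW itself gives this row.

1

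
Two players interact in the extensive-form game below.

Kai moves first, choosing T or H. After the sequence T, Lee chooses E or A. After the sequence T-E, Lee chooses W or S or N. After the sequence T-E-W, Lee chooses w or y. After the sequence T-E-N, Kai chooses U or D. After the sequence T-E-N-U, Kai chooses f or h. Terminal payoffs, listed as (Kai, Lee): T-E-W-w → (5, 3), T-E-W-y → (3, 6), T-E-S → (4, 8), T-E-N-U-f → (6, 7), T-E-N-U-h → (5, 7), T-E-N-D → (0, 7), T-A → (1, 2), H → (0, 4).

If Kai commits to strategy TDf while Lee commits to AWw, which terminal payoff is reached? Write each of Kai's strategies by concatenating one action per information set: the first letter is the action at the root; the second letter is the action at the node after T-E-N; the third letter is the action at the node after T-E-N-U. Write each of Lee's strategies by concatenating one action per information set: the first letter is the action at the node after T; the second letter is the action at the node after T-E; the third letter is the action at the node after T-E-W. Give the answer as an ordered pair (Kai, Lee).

Trace the play path from the root:
  Kai plays T
  Lee plays A at [T]
→ terminal payoff (1, 2).
(Kai's choice at the node after T-E-N is never reached on this path, so it doesn't affect the outcome.)

(1, 2)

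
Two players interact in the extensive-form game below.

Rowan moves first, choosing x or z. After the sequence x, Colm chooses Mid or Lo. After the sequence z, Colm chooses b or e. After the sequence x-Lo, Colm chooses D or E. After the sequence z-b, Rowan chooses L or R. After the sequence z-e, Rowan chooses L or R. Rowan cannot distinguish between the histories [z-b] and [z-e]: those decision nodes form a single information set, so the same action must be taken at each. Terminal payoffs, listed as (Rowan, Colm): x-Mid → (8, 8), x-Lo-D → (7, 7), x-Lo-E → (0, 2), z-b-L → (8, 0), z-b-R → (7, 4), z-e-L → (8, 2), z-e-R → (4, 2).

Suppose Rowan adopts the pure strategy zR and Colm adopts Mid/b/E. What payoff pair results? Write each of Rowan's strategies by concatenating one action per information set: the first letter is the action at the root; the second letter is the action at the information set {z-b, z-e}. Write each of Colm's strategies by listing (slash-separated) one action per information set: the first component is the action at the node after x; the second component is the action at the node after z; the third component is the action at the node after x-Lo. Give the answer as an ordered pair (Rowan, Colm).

Trace the play path from the root:
  Rowan plays z
  Colm plays b at [z]
  Rowan plays R at [z-b]
→ terminal payoff (7, 4).
(Colm's choice at the node after x is never reached on this path, so it doesn't affect the outcome.)

(7, 4)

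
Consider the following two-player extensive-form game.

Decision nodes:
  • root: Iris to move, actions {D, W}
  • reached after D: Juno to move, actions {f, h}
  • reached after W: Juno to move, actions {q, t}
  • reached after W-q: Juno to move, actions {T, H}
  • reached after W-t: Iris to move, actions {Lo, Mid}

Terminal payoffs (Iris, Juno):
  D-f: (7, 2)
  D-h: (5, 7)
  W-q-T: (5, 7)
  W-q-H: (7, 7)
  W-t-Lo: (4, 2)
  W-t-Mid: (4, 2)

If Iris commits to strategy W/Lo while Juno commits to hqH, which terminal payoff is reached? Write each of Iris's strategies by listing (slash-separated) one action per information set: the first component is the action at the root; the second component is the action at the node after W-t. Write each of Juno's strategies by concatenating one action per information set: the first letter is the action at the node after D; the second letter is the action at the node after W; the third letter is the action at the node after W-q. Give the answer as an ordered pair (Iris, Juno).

(7, 7)

Trace the play path from the root:
  Iris plays W
  Juno plays q at [W]
  Juno plays H at [W-q]
→ terminal payoff (7, 7).
(Iris's choice at the node after W-t is never reached on this path, so it doesn't affect the outcome.)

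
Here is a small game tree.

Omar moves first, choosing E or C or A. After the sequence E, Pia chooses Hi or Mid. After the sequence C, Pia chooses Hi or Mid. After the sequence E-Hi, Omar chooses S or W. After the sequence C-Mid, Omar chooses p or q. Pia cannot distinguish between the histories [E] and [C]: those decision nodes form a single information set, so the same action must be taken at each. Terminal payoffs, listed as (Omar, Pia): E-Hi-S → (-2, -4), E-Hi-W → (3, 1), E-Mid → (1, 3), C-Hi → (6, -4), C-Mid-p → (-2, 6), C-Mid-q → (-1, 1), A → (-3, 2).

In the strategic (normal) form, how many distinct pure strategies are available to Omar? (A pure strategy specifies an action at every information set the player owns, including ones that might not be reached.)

Omar owns the root with actions {E, C, A} — three choices.
Omar owns the node after E-Hi with actions {S, W} — two choices.
Omar owns the node after C-Mid with actions {p, q} — two choices.
A pure strategy fixes one action at each information set independently, so the count is the product 3 × 2 × 2 = 12.
(For reference, Pia has 2 pure strategies, giving a 12×2 normal-form matrix.)

12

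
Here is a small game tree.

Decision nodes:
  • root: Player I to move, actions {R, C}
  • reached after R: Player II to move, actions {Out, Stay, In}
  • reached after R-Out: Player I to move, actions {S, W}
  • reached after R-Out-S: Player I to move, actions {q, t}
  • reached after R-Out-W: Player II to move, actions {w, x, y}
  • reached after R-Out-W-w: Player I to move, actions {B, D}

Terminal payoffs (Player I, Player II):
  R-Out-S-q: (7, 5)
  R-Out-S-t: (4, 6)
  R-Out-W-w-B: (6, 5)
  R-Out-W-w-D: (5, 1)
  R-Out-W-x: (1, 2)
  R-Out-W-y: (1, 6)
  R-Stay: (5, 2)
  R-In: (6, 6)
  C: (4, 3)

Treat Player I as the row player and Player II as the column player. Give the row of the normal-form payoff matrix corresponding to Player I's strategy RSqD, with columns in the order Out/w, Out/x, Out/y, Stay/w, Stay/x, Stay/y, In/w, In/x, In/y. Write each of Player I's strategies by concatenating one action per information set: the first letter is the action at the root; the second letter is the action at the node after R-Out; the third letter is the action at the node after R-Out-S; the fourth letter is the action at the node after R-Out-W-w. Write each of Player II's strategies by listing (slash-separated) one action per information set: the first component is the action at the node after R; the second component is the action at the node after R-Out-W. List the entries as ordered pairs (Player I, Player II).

(7,5) (7,5) (7,5) (5,2) (5,2) (5,2) (6,6) (6,6) (6,6)

vs Out/w: Player I plays R → Player II plays Out at [R] → Player I plays S at [R-Out] → Player I plays q at [R-Out-S] → (7, 5)
vs Out/x: Player I plays R → Player II plays Out at [R] → Player I plays S at [R-Out] → Player I plays q at [R-Out-S] → (7, 5)
vs Out/y: Player I plays R → Player II plays Out at [R] → Player I plays S at [R-Out] → Player I plays q at [R-Out-S] → (7, 5)
vs Stay/w: Player I plays R → Player II plays Stay at [R] → (5, 2)
vs Stay/x: Player I plays R → Player II plays Stay at [R] → (5, 2)
vs Stay/y: Player I plays R → Player II plays Stay at [R] → (5, 2)
vs In/w: Player I plays R → Player II plays In at [R] → (6, 6)
vs In/x: Player I plays R → Player II plays In at [R] → (6, 6)
vs In/y: Player I plays R → Player II plays In at [R] → (6, 6)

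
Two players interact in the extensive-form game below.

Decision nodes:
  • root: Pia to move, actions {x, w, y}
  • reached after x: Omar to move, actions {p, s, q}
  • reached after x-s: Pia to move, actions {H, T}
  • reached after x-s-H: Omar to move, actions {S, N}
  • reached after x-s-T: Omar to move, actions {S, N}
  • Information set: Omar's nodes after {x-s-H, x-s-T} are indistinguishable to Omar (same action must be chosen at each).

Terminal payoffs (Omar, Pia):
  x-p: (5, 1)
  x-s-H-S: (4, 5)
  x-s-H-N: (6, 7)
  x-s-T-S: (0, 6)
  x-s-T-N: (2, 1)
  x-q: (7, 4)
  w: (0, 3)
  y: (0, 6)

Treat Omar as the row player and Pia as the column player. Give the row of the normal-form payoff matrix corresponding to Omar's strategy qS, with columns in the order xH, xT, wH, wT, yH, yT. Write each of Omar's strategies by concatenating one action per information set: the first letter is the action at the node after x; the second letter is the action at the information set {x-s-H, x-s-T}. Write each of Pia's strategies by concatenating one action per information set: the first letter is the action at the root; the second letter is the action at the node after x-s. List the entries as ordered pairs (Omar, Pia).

vs xH: Pia plays x → Omar plays q at [x] → (7, 4)
vs xT: Pia plays x → Omar plays q at [x] → (7, 4)
vs wH: Pia plays w → (0, 3)
vs wT: Pia plays w → (0, 3)
vs yH: Pia plays y → (0, 6)
vs yT: Pia plays y → (0, 6)

(7,4) (7,4) (0,3) (0,3) (0,6) (0,6)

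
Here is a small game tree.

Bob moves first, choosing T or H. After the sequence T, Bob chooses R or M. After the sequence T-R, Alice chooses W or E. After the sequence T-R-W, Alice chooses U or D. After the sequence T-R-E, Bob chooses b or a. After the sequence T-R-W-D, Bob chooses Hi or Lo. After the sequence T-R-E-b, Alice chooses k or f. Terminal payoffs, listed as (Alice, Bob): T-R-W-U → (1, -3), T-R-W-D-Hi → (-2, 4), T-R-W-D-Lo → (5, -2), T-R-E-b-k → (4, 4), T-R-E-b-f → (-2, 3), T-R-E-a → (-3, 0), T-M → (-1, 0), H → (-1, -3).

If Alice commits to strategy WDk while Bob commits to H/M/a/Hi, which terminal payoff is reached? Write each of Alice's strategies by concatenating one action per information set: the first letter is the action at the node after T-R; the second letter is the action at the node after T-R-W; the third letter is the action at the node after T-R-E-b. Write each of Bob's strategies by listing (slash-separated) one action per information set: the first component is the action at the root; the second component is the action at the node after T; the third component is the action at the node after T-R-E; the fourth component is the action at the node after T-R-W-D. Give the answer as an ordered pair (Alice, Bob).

(-1, -3)

Trace the play path from the root:
  Bob plays H
→ terminal payoff (-1, -3).
(Alice's choice at the node after T-R is never reached on this path, so it doesn't affect the outcome.)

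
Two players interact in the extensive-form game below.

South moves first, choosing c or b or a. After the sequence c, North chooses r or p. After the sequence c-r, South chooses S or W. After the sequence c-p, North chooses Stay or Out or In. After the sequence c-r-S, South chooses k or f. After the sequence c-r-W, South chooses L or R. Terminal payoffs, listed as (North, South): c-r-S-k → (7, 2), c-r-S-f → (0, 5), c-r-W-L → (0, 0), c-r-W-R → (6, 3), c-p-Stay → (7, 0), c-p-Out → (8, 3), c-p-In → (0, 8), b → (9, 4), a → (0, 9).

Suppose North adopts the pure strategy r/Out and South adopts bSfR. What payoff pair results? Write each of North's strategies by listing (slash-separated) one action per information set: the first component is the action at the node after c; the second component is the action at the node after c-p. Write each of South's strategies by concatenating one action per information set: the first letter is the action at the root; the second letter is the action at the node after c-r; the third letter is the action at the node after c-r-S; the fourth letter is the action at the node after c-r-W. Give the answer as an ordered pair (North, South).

(9, 4)

Trace the play path from the root:
  South plays b
→ terminal payoff (9, 4).
(North's choice at the node after c is never reached on this path, so it doesn't affect the outcome.)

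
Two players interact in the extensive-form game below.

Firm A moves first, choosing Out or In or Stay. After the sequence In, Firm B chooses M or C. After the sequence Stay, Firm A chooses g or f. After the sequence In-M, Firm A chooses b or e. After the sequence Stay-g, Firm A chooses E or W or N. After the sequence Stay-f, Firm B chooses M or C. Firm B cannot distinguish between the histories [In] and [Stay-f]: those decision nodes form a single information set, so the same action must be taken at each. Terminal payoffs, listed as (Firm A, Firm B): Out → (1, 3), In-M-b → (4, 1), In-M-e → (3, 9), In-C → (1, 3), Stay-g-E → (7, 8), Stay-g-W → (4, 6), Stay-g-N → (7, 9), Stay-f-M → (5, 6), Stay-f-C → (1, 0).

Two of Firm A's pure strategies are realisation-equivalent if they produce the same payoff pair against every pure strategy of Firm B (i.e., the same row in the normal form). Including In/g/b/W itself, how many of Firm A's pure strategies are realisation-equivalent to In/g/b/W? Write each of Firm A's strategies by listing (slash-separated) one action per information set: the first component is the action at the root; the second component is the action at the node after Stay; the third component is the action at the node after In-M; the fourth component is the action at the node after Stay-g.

Row for In/g/b/W (columns M, C): (4,1) (1,3).
Under In/g/b/W, Firm A's choice at the node after Stay and at the node after Stay-g can never be reached regardless of what Firm B does, so varying those choices leaves every outcome unchanged.
Holding the reachable choices fixed and varying the unreachable ones freely already gives 2 × 3 = 6 equivalent strategies.
No other strategy reproduces this row, so those 6 are the full class: In/g/b/E, In/g/b/W, In/g/b/N, In/f/b/E, In/f/b/W, In/f/b/N.

6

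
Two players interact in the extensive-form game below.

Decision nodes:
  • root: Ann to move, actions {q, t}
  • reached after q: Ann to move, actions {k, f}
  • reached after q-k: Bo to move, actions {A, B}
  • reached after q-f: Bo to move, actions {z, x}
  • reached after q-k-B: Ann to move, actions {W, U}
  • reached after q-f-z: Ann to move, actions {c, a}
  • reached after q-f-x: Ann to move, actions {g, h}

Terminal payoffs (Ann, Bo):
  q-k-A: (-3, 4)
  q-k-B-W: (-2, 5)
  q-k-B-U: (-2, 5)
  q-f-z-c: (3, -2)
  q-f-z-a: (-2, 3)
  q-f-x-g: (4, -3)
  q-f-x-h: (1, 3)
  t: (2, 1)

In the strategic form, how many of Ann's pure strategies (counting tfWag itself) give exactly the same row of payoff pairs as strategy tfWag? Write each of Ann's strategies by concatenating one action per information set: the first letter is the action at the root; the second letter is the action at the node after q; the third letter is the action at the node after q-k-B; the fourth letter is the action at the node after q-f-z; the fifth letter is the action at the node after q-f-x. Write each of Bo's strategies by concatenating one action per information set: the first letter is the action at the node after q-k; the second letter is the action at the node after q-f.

Row for tfWag (columns Az, Ax, Bz, Bx): (2,1) (2,1) (2,1) (2,1).
Under tfWag, Ann's choice at the node after q and at the node after q-k-B and at the node after q-f-z and at the node after q-f-x can never be reached regardless of what Bo does, so varying those choices leaves every outcome unchanged.
Holding the reachable choices fixed and varying the unreachable ones freely already gives 2 × 2 × 2 × 2 = 16 equivalent strategies.
No other strategy reproduces this row, so those 16 are the full class: tkWcg, tkWch, tkWag, tkWah, tkUcg, tkUch, tkUag, tkUah, tfWcg, tfWch, tfWag, tfWah, tfUcg, tfUch, tfUag, tfUah.

16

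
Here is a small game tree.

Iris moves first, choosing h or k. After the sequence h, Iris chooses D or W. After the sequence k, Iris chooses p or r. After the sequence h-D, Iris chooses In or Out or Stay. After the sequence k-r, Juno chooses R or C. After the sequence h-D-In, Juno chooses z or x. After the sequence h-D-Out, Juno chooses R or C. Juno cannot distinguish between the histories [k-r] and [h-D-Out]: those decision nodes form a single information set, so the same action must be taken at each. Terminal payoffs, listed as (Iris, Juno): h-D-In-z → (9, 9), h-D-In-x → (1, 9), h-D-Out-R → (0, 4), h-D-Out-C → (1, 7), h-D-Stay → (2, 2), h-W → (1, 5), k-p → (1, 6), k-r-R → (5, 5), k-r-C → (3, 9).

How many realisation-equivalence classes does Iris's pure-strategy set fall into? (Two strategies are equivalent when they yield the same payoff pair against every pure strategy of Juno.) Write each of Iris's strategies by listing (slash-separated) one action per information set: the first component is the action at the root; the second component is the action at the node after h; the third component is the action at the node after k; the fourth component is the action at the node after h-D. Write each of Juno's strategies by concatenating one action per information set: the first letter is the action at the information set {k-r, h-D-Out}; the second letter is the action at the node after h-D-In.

6

Iris has 24 pure strategies: h/D/p/In, h/D/p/Out, h/D/p/Stay, h/D/r/In, h/D/r/Out, h/D/r/Stay, h/W/p/In, h/W/p/Out, h/W/p/Stay, h/W/r/In, h/W/r/Out, h/W/r/Stay, k/D/p/In, k/D/p/Out, k/D/p/Stay, k/D/r/In, k/D/r/Out, k/D/r/Stay, k/W/p/In, k/W/p/Out, k/W/p/Stay, k/W/r/In, k/W/r/Out, k/W/r/Stay. Columns: Rz, Rx, Cz, Cx.
{h/D/p/In, h/D/r/In} → row (9,9) (1,9) (9,9) (1,9)
{h/D/p/Out, h/D/r/Out} → row (0,4) (0,4) (1,7) (1,7)
{h/D/p/Stay, h/D/r/Stay} → row (2,2) (2,2) (2,2) (2,2)
{h/W/p/In, h/W/p/Out, h/W/p/Stay, h/W/r/In, h/W/r/Out, h/W/r/Stay} → row (1,5) (1,5) (1,5) (1,5)
{k/D/p/In, k/D/p/Out, k/D/p/Stay, k/W/p/In, k/W/p/Out, k/W/p/Stay} → row (1,6) (1,6) (1,6) (1,6)
{k/D/r/In, k/D/r/Out, k/D/r/Stay, k/W/r/In, k/W/r/Out, k/W/r/Stay} → row (5,5) (5,5) (3,9) (3,9)
That's 6 distinct rows out of 24 strategies.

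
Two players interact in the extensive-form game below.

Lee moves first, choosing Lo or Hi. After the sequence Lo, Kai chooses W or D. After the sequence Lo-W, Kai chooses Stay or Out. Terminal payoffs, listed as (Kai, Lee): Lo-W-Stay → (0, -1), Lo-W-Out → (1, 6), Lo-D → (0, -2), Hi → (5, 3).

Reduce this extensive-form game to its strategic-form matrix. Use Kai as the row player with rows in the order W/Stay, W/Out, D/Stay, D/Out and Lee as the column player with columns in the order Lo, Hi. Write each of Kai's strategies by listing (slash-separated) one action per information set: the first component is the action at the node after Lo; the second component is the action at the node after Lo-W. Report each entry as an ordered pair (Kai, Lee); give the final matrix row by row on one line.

             Lo       Hi
W/Stay   (0,-1)    (5,3)
 W/Out    (1,6)    (5,3)
D/Stay   (0,-2)    (5,3)
 D/Out   (0,-2)    (5,3)

W/Stay: (0,-1) (5,3) | W/Out: (1,6) (5,3) | D/Stay: (0,-2) (5,3) | D/Out: (0,-2) (5,3)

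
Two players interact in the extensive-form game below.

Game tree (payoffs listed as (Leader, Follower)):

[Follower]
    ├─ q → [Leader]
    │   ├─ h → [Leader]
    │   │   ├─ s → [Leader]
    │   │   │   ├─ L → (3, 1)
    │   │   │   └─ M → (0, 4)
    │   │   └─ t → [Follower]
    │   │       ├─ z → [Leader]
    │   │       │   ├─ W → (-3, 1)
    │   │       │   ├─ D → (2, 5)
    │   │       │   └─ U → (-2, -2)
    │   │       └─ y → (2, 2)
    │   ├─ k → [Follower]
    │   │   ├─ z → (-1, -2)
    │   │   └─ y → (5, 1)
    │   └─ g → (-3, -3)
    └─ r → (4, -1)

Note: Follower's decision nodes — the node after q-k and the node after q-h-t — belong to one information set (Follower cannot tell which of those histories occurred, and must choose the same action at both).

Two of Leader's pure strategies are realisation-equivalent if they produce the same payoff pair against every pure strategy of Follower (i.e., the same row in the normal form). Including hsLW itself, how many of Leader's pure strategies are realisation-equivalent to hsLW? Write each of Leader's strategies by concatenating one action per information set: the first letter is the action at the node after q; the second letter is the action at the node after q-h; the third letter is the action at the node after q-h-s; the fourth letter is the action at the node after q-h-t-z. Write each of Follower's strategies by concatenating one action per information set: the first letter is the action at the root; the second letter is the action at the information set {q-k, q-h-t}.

Row for hsLW (columns qz, qy, rz, ry): (3,1) (3,1) (4,-1) (4,-1).
Under hsLW, Leader's choice at the node after q-h-t-z can never be reached regardless of what Follower does, so varying those choices leaves every outcome unchanged.
Holding the reachable choices fixed and varying the unreachable one freely already gives 3 equivalent strategies.
No other strategy reproduces this row, so those 3 are the full class: hsLW, hsLD, hsLU.

3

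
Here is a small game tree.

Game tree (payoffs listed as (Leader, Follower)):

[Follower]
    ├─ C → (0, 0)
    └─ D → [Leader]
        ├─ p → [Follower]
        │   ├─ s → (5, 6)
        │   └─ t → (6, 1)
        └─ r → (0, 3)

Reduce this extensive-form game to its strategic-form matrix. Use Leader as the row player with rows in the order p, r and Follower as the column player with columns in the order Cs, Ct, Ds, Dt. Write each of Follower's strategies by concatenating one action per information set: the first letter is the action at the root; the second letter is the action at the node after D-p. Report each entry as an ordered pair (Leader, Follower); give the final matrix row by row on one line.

Row p: Cs→(0,0), Ct→(0,0), Ds→(5,6), Dt→(6,1)
Row r: Cs→(0,0), Ct→(0,0), Ds→(0,3), Dt→(0,3)

p: (0,0) (0,0) (5,6) (6,1) | r: (0,0) (0,0) (0,3) (0,3)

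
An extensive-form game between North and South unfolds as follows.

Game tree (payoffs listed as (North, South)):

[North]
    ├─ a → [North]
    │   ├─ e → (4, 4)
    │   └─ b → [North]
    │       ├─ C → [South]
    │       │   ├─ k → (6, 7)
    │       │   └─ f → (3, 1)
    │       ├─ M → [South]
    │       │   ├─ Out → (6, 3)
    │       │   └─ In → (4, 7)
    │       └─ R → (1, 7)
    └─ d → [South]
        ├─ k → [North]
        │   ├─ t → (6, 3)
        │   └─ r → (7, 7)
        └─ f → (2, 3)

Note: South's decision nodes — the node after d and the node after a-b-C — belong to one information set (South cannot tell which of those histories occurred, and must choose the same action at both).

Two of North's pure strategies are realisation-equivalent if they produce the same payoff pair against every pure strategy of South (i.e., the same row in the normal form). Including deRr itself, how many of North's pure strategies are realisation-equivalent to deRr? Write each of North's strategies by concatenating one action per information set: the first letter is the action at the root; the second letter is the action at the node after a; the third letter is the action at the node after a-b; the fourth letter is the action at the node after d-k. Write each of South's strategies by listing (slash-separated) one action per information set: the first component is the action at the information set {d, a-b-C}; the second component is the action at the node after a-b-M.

Row for deRr (columns k/Out, k/In, f/Out, f/In): (7,7) (7,7) (2,3) (2,3).
Under deRr, North's choice at the node after a and at the node after a-b can never be reached regardless of what South does, so varying those choices leaves every outcome unchanged.
Holding the reachable choices fixed and varying the unreachable ones freely already gives 2 × 3 = 6 equivalent strategies.
No other strategy reproduces this row, so those 6 are the full class: deCr, deMr, deRr, dbCr, dbMr, dbRr.

6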